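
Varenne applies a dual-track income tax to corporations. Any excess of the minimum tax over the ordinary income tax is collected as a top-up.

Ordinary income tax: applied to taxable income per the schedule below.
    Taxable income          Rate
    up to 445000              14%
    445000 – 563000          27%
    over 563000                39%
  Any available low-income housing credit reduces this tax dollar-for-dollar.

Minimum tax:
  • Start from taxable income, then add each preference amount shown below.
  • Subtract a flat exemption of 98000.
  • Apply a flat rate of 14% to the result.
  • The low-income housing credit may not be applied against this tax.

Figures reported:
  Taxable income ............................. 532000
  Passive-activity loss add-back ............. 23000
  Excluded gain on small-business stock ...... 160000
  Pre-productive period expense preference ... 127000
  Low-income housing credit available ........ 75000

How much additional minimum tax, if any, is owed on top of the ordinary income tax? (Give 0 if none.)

Minimum tax:
  Adjusted income: 532000 + 23000 + 160000 + 127000 = 842000
  Less exemption 98000 → base 744000
  744000 × 14% = 104160

Ordinary income tax:
  445000 × 14% = 62300
  87000 × 27% = 23490
  → 85790
  Less low-income housing credit 75000 → 10790

Excess of minimum tax over ordinary income tax: 104160 − 10790 = 93370.

93370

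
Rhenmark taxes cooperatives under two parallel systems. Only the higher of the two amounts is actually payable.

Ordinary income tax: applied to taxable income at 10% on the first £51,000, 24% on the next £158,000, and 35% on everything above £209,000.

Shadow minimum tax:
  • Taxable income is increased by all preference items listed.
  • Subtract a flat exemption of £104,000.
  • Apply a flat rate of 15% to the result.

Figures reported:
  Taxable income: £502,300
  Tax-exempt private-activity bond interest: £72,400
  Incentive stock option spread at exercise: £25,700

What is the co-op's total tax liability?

Shadow minimum tax:
  Adjusted income: £502,300 + £72,400 + £25,700 = £600,400
  Less exemption £104,000 → base £496,400
  £496,400 × 15% = £74,460

Ordinary income tax:
  £51,000 × 10% = £5,100
  £158,000 × 24% = £37,920
  £293,300 × 35% = £102,655
  → £145,675

£145,675 > £74,460, so the ordinary income tax governs.

£145,675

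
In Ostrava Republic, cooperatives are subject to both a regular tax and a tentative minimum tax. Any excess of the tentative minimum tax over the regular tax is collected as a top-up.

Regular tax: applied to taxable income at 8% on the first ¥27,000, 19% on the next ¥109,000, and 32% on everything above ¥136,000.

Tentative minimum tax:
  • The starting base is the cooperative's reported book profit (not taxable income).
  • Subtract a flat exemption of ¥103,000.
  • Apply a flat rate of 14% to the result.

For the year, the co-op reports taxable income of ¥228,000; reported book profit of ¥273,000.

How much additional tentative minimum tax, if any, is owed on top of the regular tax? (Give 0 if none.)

Tentative minimum tax:
  Base (reported book profit): ¥273,000
  Less exemption ¥103,000 → base ¥170,000
  ¥170,000 × 14% = ¥23,800

Regular tax:
  ¥27,000 × 8% = ¥2,160
  ¥109,000 × 19% = ¥20,710
  ¥92,000 × 32% = ¥29,440
  → ¥52,310

¥23,800 ≤ ¥52,310, so no add-on is due.

¥0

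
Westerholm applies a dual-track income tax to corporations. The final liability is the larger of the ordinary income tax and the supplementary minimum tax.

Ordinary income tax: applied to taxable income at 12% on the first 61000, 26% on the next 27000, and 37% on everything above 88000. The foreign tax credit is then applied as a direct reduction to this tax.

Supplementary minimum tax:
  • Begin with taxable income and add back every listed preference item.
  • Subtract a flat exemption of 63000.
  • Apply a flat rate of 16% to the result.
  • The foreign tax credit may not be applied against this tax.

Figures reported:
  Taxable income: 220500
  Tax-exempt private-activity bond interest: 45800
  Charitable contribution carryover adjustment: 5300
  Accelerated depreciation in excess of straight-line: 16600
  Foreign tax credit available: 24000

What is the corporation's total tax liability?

39365

Ordinary income tax:
  61000 × 12% = 7320
  27000 × 26% = 7020
  132500 × 37% = 49025
  → 63365
  Less foreign tax credit 24000 → 39365

Supplementary minimum tax:
  Adjusted income: 220500 + 45800 + 5300 + 16600 = 288200
  Less exemption 63000 → base 225200
  225200 × 16% = 36032

39365 > 36032, so the ordinary income tax governs.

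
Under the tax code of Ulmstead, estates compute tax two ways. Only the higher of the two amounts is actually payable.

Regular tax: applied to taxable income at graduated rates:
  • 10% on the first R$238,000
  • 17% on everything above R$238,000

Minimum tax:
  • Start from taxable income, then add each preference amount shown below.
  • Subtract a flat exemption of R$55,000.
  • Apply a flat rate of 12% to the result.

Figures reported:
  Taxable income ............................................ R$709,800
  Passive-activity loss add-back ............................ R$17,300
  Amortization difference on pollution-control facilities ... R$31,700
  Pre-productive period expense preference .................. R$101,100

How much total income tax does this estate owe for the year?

Regular tax:
  R$238,000 × 10% = R$23,800
  R$471,800 × 17% = R$80,206
  → R$104,006

Minimum tax:
  Adjusted income: R$709,800 + R$17,300 + R$31,700 + R$101,100 = R$859,900
  Less exemption R$55,000 → base R$804,900
  R$804,900 × 12% = R$96,588

R$104,006 > R$96,588, so the regular tax governs.

R$104,006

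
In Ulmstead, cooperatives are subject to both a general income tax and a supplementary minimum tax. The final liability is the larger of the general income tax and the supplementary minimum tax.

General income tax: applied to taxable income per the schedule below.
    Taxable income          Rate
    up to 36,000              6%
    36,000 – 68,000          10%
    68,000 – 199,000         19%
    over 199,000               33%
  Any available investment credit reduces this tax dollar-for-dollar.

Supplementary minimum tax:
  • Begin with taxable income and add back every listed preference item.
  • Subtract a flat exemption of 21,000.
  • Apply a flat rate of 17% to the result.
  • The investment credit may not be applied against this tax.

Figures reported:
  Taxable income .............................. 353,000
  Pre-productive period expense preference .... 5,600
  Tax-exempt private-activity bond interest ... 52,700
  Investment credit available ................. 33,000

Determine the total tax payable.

66,351

General income tax:
  36,000 × 6% = 2,160
  32,000 × 10% = 3,200
  131,000 × 19% = 24,890
  154,000 × 33% = 50,820
  → 81,070
  Less investment credit 33,000 → 48,070

Supplementary minimum tax:
  Adjusted income: 353,000 + 5,600 + 52,700 = 411,300
  Less exemption 21,000 → base 390,300
  390,300 × 17% = 66,351

66,351 > 48,070, so the supplementary minimum tax is the binding amount.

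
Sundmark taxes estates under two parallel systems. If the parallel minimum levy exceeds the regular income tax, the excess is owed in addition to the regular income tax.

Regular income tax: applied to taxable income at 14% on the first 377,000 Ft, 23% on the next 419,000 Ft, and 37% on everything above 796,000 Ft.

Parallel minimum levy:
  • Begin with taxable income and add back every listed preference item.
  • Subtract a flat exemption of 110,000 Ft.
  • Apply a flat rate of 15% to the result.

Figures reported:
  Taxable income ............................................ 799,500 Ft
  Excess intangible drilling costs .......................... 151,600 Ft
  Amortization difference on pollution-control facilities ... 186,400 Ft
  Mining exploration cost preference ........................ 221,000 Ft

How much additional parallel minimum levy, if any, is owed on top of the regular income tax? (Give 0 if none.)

36,830 Ft

Parallel minimum levy:
  Adjusted income: 799,500 Ft + 151,600 Ft + 186,400 Ft + 221,000 Ft = 1,358,500 Ft
  Less exemption 110,000 Ft → base 1,248,500 Ft
  1,248,500 Ft × 15% = 187,275 Ft

Regular income tax:
  377,000 Ft × 14% = 52,780 Ft
  419,000 Ft × 23% = 96,370 Ft
  3,500 Ft × 37% = 1,295 Ft
  → 150,445 Ft

Excess of parallel minimum levy over regular income tax: 187,275 Ft − 150,445 Ft = 36,830 Ft.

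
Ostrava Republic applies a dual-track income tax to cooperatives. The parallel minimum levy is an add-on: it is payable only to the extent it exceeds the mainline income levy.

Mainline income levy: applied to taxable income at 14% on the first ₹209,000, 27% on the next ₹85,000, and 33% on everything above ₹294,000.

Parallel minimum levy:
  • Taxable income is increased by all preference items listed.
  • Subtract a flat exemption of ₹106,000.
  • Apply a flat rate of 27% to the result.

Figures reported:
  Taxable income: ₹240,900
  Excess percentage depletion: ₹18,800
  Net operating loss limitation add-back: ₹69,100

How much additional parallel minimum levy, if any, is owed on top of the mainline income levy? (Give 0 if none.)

Parallel minimum levy:
  Adjusted income: ₹240,900 + ₹18,800 + ₹69,100 = ₹328,800
  Less exemption ₹106,000 → base ₹222,800
  ₹222,800 × 27% = ₹60,156

Mainline income levy:
  ₹209,000 × 14% = ₹29,260
  ₹31,900 × 27% = ₹8,613
  → ₹37,873

Excess of parallel minimum levy over mainline income levy: ₹60,156 − ₹37,873 = ₹22,283.

₹22,283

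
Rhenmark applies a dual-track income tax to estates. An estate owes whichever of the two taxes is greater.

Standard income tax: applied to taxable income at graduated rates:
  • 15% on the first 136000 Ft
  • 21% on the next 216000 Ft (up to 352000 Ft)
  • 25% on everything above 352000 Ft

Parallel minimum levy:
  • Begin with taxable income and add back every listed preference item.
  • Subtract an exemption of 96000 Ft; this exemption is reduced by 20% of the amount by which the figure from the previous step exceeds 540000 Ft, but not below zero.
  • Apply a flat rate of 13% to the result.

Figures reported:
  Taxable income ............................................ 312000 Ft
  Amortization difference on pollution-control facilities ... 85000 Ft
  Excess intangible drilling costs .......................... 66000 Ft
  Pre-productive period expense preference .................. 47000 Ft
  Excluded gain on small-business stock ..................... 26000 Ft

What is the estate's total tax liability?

Parallel minimum levy:
  Adjusted income: 312000 Ft + 85000 Ft + 66000 Ft + 47000 Ft + 26000 Ft = 536000 Ft
  Exemption: 536000 Ft ≤ 540000 Ft, so full 96000 Ft applies
  Base: 536000 Ft − 96000 Ft = 440000 Ft
  440000 Ft × 13% = 57200 Ft

Standard income tax:
  136000 Ft × 15% = 20400 Ft
  176000 Ft × 21% = 36960 Ft
  → 57360 Ft

57360 Ft > 57200 Ft, so the standard income tax governs.

57360 Ft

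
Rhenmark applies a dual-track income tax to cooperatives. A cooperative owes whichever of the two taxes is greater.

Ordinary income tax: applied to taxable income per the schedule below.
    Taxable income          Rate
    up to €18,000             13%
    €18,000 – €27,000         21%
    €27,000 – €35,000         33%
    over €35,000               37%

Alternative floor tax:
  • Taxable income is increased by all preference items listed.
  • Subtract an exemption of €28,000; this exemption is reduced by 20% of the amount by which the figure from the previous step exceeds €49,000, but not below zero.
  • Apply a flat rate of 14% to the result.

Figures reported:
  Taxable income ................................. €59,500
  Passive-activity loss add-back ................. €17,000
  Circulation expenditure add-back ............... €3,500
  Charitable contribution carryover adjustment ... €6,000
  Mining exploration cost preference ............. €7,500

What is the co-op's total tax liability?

Alternative floor tax:
  Adjusted income: €59,500 + €17,000 + €3,500 + €6,000 + €7,500 = €93,500
  Exemption: €28,000 − 20% × (€93,500 − €49,000) = €28,000 − €8,900 = €19,100
  Base: €93,500 − €19,100 = €74,400
  €74,400 × 14% = €10,416

Ordinary income tax:
  €18,000 × 13% = €2,340
  €9,000 × 21% = €1,890
  €8,000 × 33% = €2,640
  €24,500 × 37% = €9,065
  → €15,935

€15,935 > €10,416, so the ordinary income tax governs.

€15,935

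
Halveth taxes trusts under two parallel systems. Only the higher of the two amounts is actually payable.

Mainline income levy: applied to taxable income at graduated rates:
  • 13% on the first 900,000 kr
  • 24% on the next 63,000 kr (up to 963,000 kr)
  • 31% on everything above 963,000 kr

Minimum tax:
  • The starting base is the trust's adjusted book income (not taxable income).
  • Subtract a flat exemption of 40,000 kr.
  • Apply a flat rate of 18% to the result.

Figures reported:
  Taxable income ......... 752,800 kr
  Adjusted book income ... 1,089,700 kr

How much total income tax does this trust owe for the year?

Minimum tax:
  Base (adjusted book income): 1,089,700 kr
  Less exemption 40,000 kr → base 1,049,700 kr
  1,049,700 kr × 18% = 188,946 kr

Mainline income levy:
  752,800 kr × 13% = 97,864 kr

188,946 kr > 97,864 kr, so the minimum tax is the binding amount.

188,946 kr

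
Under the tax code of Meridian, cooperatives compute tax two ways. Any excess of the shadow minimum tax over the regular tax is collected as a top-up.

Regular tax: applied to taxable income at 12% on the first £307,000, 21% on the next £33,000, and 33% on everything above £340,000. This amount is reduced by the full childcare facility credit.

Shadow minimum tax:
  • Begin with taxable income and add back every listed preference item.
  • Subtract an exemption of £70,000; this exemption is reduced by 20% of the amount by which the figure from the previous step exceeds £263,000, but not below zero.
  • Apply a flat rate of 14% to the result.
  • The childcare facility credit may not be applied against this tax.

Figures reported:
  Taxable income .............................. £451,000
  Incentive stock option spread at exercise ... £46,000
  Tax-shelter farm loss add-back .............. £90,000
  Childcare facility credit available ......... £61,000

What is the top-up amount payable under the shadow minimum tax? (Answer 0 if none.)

£62,052

Shadow minimum tax:
  Adjusted income: £451,000 + £46,000 + £90,000 = £587,000
  Exemption: £70,000 − 20% × (£587,000 − £263,000) = £70,000 − £64,800 = £5,200
  Base: £587,000 − £5,200 = £581,800
  £581,800 × 14% = £81,452

Regular tax:
  £307,000 × 12% = £36,840
  £33,000 × 21% = £6,930
  £111,000 × 33% = £36,630
  → £80,400
  Less childcare facility credit £61,000 → £19,400

Excess of shadow minimum tax over regular tax: £81,452 − £19,400 = £62,052.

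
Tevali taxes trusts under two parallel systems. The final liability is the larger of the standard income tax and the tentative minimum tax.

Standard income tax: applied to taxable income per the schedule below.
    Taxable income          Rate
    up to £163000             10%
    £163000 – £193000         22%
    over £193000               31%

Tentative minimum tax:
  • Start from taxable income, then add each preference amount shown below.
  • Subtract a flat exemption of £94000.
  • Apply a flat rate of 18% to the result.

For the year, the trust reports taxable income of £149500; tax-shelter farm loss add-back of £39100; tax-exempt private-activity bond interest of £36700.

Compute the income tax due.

£23634

Standard income tax:
  £149500 × 10% = £14950

Tentative minimum tax:
  Adjusted income: £149500 + £39100 + £36700 = £225300
  Less exemption £94000 → base £131300
  £131300 × 18% = £23634

£23634 > £14950, so the tentative minimum tax is the binding amount.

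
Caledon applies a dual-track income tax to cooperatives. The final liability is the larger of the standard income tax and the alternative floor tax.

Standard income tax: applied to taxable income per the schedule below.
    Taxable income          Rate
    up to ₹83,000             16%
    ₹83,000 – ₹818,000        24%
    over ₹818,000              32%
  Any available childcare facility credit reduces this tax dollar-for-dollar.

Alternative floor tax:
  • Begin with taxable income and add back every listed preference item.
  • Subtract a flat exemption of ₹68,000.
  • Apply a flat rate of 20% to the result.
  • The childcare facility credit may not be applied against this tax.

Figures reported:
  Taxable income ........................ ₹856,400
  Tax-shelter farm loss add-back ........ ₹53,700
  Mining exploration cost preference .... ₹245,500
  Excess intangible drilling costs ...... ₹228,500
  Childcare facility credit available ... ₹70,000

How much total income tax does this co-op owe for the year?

₹263,220

Standard income tax:
  ₹83,000 × 16% = ₹13,280
  ₹735,000 × 24% = ₹176,400
  ₹38,400 × 32% = ₹12,288
  → ₹201,968
  Less childcare facility credit ₹70,000 → ₹131,968

Alternative floor tax:
  Adjusted income: ₹856,400 + ₹53,700 + ₹245,500 + ₹228,500 = ₹1,384,100
  Less exemption ₹68,000 → base ₹1,316,100
  ₹1,316,100 × 20% = ₹263,220

₹263,220 > ₹131,968, so the alternative floor tax is the binding amount.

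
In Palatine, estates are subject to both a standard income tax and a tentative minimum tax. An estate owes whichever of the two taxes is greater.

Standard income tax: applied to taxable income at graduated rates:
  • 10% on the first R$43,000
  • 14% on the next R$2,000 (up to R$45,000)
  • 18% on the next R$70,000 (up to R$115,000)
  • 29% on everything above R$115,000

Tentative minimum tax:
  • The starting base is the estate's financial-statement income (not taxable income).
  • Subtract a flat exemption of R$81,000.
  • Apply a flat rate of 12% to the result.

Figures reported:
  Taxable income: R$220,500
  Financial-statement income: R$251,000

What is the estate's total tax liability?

R$47,775

Standard income tax:
  R$43,000 × 10% = R$4,300
  R$2,000 × 14% = R$280
  R$70,000 × 18% = R$12,600
  R$105,500 × 29% = R$30,595
  → R$47,775

Tentative minimum tax:
  Base (financial-statement income): R$251,000
  Less exemption R$81,000 → base R$170,000
  R$170,000 × 12% = R$20,400

R$47,775 > R$20,400, so the standard income tax governs.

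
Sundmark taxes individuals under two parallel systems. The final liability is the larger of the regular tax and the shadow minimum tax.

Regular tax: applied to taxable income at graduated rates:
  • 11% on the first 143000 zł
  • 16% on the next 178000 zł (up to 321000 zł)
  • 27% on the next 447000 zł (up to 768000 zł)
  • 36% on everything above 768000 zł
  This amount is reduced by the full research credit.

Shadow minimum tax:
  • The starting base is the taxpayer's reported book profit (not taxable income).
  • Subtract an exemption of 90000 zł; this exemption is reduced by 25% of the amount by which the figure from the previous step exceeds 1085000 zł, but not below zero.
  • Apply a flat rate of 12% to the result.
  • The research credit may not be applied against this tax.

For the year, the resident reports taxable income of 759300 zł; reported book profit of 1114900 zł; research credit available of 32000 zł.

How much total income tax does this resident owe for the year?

Shadow minimum tax:
  Base (reported book profit): 1114900 zł
  Exemption: 90000 zł − 25% × (1114900 zł − 1085000 zł) = 90000 zł − 7475 zł = 82525 zł
  Base: 1114900 zł − 82525 zł = 1032375 zł
  1032375 zł × 12% = 123885 zł

Regular tax:
  143000 zł × 11% = 15730 zł
  178000 zł × 16% = 28480 zł
  438300 zł × 27% = 118341 zł
  → 162551 zł
  Less research credit 32000 zł → 130551 zł

130551 zł > 123885 zł, so the regular tax governs.

130551 zł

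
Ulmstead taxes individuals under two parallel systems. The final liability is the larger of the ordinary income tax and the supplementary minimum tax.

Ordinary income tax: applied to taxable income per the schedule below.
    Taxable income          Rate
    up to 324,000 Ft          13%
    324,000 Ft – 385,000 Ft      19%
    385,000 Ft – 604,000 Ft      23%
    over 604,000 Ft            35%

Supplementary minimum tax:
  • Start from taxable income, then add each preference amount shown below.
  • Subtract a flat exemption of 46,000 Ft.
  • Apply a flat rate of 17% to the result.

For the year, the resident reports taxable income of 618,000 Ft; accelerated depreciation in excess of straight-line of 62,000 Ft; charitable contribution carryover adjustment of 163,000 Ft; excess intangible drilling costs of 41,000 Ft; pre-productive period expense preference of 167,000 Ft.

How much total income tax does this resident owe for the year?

Supplementary minimum tax:
  Adjusted income: 618,000 Ft + 62,000 Ft + 163,000 Ft + 41,000 Ft + 167,000 Ft = 1,051,000 Ft
  Less exemption 46,000 Ft → base 1,005,000 Ft
  1,005,000 Ft × 17% = 170,850 Ft

Ordinary income tax:
  324,000 Ft × 13% = 42,120 Ft
  61,000 Ft × 19% = 11,590 Ft
  219,000 Ft × 23% = 50,370 Ft
  14,000 Ft × 35% = 4,900 Ft
  → 108,980 Ft

170,850 Ft > 108,980 Ft, so the supplementary minimum tax is the binding amount.

170,850 Ft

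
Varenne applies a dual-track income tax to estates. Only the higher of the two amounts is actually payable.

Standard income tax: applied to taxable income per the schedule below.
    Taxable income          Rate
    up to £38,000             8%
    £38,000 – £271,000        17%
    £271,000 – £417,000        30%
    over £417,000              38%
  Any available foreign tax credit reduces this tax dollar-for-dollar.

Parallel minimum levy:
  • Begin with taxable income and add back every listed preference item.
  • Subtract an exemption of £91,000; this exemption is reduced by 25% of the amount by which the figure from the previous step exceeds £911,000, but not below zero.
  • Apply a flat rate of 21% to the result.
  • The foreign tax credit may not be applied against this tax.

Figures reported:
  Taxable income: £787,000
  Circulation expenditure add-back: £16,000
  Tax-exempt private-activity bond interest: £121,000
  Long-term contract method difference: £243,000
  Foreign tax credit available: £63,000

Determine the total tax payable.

£239,400

Parallel minimum levy:
  Adjusted income: £787,000 + £16,000 + £121,000 + £243,000 = £1,167,000
  Exemption: £91,000 − 25% × (£1,167,000 − £911,000) = £91,000 − £64,000 = £27,000
  Base: £1,167,000 − £27,000 = £1,140,000
  £1,140,000 × 21% = £239,400

Standard income tax:
  £38,000 × 8% = £3,040
  £233,000 × 17% = £39,610
  £146,000 × 30% = £43,800
  £370,000 × 38% = £140,600
  → £227,050
  Less foreign tax credit £63,000 → £164,050

£239,400 > £164,050, so the parallel minimum levy is the binding amount.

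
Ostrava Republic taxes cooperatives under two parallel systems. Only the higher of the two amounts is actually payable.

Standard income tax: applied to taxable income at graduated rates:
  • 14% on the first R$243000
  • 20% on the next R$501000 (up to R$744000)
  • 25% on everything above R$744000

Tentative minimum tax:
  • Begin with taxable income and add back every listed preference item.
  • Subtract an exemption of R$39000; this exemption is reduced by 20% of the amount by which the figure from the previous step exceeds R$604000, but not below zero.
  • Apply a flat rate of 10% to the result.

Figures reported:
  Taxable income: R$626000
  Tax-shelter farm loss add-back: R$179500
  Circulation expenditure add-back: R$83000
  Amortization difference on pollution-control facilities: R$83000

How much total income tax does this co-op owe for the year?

R$110620

Tentative minimum tax:
  Adjusted income: R$626000 + R$179500 + R$83000 + R$83000 = R$971500
  Exemption: 20% × (R$971500 − R$604000) = R$73500 ≥ R$39000, so the exemption is fully phased out
  Base: R$971500 − R$0 = R$971500
  R$971500 × 10% = R$97150

Standard income tax:
  R$243000 × 14% = R$34020
  R$383000 × 20% = R$76600
  → R$110620

R$110620 > R$97150, so the standard income tax governs.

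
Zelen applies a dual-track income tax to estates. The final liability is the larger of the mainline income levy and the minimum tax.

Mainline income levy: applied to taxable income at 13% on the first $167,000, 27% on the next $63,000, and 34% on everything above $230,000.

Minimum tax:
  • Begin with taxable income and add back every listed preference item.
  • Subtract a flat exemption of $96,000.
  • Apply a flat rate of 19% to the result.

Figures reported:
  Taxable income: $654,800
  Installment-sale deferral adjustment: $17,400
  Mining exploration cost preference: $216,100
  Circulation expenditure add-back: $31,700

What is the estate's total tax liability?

Minimum tax:
  Adjusted income: $654,800 + $17,400 + $216,100 + $31,700 = $920,000
  Less exemption $96,000 → base $824,000
  $824,000 × 19% = $156,560

Mainline income levy:
  $167,000 × 13% = $21,710
  $63,000 × 27% = $17,010
  $424,800 × 34% = $144,432
  → $183,152

$183,152 > $156,560, so the mainline income levy governs.

$183,152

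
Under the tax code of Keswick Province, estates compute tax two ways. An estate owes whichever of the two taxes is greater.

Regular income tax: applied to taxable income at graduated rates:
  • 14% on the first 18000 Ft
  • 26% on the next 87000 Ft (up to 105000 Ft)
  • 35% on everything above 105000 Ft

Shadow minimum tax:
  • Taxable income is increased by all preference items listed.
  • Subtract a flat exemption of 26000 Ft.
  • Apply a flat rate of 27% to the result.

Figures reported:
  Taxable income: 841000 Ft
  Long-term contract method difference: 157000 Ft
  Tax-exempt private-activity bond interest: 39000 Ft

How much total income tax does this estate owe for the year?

282740 Ft

Shadow minimum tax:
  Adjusted income: 841000 Ft + 157000 Ft + 39000 Ft = 1037000 Ft
  Less exemption 26000 Ft → base 1011000 Ft
  1011000 Ft × 27% = 272970 Ft

Regular income tax:
  18000 Ft × 14% = 2520 Ft
  87000 Ft × 26% = 22620 Ft
  736000 Ft × 35% = 257600 Ft
  → 282740 Ft

282740 Ft > 272970 Ft, so the regular income tax governs.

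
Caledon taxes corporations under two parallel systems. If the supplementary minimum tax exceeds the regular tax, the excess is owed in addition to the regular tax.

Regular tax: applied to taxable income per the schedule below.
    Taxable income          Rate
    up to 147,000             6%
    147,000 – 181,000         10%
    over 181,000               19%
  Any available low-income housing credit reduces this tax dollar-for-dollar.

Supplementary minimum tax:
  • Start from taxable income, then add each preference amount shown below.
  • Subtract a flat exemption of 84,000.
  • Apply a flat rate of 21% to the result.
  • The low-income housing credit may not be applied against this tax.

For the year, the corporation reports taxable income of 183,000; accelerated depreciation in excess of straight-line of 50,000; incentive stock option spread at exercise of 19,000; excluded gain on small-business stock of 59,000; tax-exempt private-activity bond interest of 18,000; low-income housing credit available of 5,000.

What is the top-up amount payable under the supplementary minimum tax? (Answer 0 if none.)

43,850

Supplementary minimum tax:
  Adjusted income: 183,000 + 50,000 + 19,000 + 59,000 + 18,000 = 329,000
  Less exemption 84,000 → base 245,000
  245,000 × 21% = 51,450

Regular tax:
  147,000 × 6% = 8,820
  34,000 × 10% = 3,400
  2,000 × 19% = 380
  → 12,600
  Less low-income housing credit 5,000 → 7,600

Excess of supplementary minimum tax over regular tax: 51,450 − 7,600 = 43,850.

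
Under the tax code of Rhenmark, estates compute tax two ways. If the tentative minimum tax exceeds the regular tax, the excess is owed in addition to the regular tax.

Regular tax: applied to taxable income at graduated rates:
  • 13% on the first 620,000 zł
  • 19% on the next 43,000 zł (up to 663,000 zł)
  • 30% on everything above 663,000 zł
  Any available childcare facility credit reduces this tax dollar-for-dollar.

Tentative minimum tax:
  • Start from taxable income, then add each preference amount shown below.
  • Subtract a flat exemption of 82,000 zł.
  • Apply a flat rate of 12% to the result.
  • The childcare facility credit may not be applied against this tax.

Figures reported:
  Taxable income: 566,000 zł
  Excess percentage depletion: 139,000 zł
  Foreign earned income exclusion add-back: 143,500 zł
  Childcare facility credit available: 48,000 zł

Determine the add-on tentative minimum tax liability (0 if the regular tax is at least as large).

66,400 zł

Tentative minimum tax:
  Adjusted income: 566,000 zł + 139,000 zł + 143,500 zł = 848,500 zł
  Less exemption 82,000 zł → base 766,500 zł
  766,500 zł × 12% = 91,980 zł

Regular tax:
  566,000 zł × 13% = 73,580 zł
  Less childcare facility credit 48,000 zł → 25,580 zł

Excess of tentative minimum tax over regular tax: 91,980 zł − 25,580 zł = 66,400 zł.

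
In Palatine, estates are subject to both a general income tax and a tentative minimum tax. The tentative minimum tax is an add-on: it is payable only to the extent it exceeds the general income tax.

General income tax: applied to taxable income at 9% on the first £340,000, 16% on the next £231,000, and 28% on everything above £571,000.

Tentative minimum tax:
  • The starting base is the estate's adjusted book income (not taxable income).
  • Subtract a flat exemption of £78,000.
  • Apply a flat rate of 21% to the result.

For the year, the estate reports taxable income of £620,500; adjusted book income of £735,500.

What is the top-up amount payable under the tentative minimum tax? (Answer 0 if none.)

£56,655

Tentative minimum tax:
  Base (adjusted book income): £735,500
  Less exemption £78,000 → base £657,500
  £657,500 × 21% = £138,075

General income tax:
  £340,000 × 9% = £30,600
  £231,000 × 16% = £36,960
  £49,500 × 28% = £13,860
  → £81,420

Excess of tentative minimum tax over general income tax: £138,075 − £81,420 = £56,655.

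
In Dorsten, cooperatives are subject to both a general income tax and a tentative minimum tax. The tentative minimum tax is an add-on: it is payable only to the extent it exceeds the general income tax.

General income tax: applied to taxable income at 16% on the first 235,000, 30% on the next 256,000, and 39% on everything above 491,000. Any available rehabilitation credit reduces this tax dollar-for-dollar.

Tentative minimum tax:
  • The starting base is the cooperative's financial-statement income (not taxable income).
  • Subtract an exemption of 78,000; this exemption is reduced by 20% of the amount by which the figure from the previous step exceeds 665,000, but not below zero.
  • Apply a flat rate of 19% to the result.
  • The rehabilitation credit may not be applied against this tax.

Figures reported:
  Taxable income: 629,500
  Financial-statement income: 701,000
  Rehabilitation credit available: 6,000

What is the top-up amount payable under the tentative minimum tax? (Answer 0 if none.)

General income tax:
  235,000 × 16% = 37,600
  256,000 × 30% = 76,800
  138,500 × 39% = 54,015
  → 168,415
  Less rehabilitation credit 6,000 → 162,415

Tentative minimum tax:
  Base (financial-statement income): 701,000
  Exemption: 78,000 − 20% × (701,000 − 665,000) = 78,000 − 7,200 = 70,800
  Base: 701,000 − 70,800 = 630,200
  630,200 × 19% = 119,738

119,738 ≤ 162,415, so no add-on is due.

0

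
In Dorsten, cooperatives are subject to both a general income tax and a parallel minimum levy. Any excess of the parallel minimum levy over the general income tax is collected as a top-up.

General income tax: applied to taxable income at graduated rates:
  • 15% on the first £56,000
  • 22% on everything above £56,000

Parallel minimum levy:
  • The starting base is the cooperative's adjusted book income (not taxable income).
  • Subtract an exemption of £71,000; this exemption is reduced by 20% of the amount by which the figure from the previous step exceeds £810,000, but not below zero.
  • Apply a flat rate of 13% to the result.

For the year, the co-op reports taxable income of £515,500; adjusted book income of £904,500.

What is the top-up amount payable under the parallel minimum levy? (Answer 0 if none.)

£1,322

Parallel minimum levy:
  Base (adjusted book income): £904,500
  Exemption: £71,000 − 20% × (£904,500 − £810,000) = £71,000 − £18,900 = £52,100
  Base: £904,500 − £52,100 = £852,400
  £852,400 × 13% = £110,812

General income tax:
  £56,000 × 15% = £8,400
  £459,500 × 22% = £101,090
  → £109,490

Excess of parallel minimum levy over general income tax: £110,812 − £109,490 = £1,322.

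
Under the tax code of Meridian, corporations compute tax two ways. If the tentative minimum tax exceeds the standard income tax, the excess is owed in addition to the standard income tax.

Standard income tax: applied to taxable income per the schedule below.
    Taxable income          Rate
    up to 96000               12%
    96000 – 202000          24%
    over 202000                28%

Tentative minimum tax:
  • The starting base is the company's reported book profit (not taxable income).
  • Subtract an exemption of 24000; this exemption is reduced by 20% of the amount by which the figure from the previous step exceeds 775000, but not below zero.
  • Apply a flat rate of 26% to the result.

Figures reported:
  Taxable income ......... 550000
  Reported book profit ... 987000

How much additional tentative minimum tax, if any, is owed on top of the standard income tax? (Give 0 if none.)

122220

Tentative minimum tax:
  Base (reported book profit): 987000
  Exemption: 20% × (987000 − 775000) = 42400 ≥ 24000, so the exemption is fully phased out
  Base: 987000 − 0 = 987000
  987000 × 26% = 256620

Standard income tax:
  96000 × 12% = 11520
  106000 × 24% = 25440
  348000 × 28% = 97440
  → 134400

Excess of tentative minimum tax over standard income tax: 256620 − 134400 = 122220.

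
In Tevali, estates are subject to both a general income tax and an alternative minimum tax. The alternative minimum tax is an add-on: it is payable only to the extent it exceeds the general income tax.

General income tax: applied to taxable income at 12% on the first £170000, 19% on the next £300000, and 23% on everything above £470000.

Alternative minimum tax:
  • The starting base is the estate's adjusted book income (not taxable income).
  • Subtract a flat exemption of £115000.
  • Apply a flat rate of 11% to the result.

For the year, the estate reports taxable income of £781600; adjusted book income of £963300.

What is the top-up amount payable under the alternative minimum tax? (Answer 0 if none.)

£0

Alternative minimum tax:
  Base (adjusted book income): £963300
  Less exemption £115000 → base £848300
  £848300 × 11% = £93313

General income tax:
  £170000 × 12% = £20400
  £300000 × 19% = £57000
  £311600 × 23% = £71668
  → £149068

£93313 ≤ £149068, so no add-on is due.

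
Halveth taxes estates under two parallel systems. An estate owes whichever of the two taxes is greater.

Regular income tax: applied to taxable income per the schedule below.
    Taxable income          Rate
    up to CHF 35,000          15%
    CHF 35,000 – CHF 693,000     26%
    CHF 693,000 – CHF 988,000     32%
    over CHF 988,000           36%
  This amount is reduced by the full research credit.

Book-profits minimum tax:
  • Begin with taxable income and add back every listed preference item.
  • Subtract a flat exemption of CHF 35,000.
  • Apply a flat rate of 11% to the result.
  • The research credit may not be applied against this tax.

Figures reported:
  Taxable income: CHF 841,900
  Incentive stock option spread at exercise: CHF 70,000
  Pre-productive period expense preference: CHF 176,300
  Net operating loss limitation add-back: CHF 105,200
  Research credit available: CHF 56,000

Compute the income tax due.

Book-profits minimum tax:
  Adjusted income: CHF 841,900 + CHF 70,000 + CHF 176,300 + CHF 105,200 = CHF 1,193,400
  Less exemption CHF 35,000 → base CHF 1,158,400
  CHF 1,158,400 × 11% = CHF 127,424

Regular income tax:
  CHF 35,000 × 15% = CHF 5,250
  CHF 658,000 × 26% = CHF 171,080
  CHF 148,900 × 32% = CHF 47,648
  → CHF 223,978
  Less research credit CHF 56,000 → CHF 167,978

CHF 167,978 > CHF 127,424, so the regular income tax governs.

CHF 167,978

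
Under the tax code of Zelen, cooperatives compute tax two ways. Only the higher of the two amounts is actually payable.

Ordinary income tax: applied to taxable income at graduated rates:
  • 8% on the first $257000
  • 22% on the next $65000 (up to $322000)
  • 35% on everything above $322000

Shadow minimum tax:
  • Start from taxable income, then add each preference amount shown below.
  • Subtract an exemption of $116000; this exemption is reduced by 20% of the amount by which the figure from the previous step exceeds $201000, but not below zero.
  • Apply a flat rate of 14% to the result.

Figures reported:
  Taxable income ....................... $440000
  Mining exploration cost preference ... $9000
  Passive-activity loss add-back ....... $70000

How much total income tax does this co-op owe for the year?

$76160

Shadow minimum tax:
  Adjusted income: $440000 + $9000 + $70000 = $519000
  Exemption: $116000 − 20% × ($519000 − $201000) = $116000 − $63600 = $52400
  Base: $519000 − $52400 = $466600
  $466600 × 14% = $65324

Ordinary income tax:
  $257000 × 8% = $20560
  $65000 × 22% = $14300
  $118000 × 35% = $41300
  → $76160

$76160 > $65324, so the ordinary income tax governs.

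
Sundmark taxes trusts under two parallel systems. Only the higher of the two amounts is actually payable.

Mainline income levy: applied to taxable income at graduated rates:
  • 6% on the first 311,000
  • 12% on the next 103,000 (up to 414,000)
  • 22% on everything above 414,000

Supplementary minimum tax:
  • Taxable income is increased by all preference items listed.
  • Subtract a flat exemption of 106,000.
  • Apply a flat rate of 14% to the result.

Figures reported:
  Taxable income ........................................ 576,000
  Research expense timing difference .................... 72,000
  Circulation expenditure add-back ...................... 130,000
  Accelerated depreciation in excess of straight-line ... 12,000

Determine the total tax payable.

95,760

Supplementary minimum tax:
  Adjusted income: 576,000 + 72,000 + 130,000 + 12,000 = 790,000
  Less exemption 106,000 → base 684,000
  684,000 × 14% = 95,760

Mainline income levy:
  311,000 × 6% = 18,660
  103,000 × 12% = 12,360
  162,000 × 22% = 35,640
  → 66,660

95,760 > 66,660, so the supplementary minimum tax is the binding amount.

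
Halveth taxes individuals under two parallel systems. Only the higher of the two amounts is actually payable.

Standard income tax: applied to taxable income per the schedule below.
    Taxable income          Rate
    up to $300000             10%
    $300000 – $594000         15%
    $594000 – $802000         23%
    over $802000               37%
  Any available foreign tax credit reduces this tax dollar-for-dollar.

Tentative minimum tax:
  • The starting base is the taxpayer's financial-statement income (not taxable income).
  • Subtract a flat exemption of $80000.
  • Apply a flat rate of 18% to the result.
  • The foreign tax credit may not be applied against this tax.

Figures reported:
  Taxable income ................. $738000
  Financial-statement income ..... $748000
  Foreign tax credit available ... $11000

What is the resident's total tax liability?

$120240

Tentative minimum tax:
  Base (financial-statement income): $748000
  Less exemption $80000 → base $668000
  $668000 × 18% = $120240

Standard income tax:
  $300000 × 10% = $30000
  $294000 × 15% = $44100
  $144000 × 23% = $33120
  → $107220
  Less foreign tax credit $11000 → $96220

$120240 > $96220, so the tentative minimum tax is the binding amount.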